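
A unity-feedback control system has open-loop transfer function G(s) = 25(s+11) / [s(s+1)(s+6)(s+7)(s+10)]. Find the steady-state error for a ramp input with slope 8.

672/55

One free integrator in G(s): this is a type 1 system.
K_v = lim_{s→0} s·G(s) = 25·11 / (1·6·7·10) = 55/84.
e_ss = 8/K_v = 8/(55/84) = 672/55.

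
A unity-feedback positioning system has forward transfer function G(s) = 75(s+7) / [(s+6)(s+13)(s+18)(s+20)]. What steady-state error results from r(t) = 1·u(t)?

1872/1907

No free integrators in G(s): this is a type 0 system.
K_p = lim_{s→0} G(s) = 75·7 / (6·13·18·20) = 35/1872.
e_ss = 1/(1 + K_p) = 1/(1907/1872) = 1872/1907.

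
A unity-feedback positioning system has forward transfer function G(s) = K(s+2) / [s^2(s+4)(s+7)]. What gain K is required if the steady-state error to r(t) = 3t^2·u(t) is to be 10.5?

8

Two free integrators in G(s): this is a type 2 system.
K_a = lim_{s→0} s^2·G(s) = K·2 / (4·7) = (1/14)·K.
e_ss = 6/K_a = 10.5 ⇒ K_a = 4/7 ⇒ K = (4/7)/(1/14) = 8.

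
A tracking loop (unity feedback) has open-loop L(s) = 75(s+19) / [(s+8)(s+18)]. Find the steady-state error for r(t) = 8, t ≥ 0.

384/523

No free integrators in L(s): this is a type 0 system.
K_p = lim_{s→0} L(s) = 75·19 / (8·18) = 475/48.
e_ss = 8/(1 + K_p) = 8/(523/48) = 384/523.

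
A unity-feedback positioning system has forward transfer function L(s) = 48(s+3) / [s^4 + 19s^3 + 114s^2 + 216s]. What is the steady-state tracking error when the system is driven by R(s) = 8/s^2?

Lowest-order denominator term is 216s, so the open loop has 1 pole at the origin → type 1 system.
K_v = lim_{s→0} s·L(s) = 48·3 / 216 = 2/3.
e_ss = 8/K_v = 8/(2/3) = 12.

12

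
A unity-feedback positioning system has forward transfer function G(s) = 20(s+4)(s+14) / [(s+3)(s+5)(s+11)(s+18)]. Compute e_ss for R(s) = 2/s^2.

infinity

System type = 0 (no poles at s=0).
K_v = lim_{s→0} s·G(s) = 0; the steady-state error to this ramp input grows without bound.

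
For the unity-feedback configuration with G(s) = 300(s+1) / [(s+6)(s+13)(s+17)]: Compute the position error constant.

50/221

No free integrators in G(s): this is a type 0 system.
K_p = lim_{s→0} G(s) = 300·1 / (6·13·17) = 50/221.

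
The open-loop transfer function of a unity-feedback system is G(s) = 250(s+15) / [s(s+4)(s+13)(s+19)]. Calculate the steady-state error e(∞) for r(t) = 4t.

System type = 1 (one pole at s=0).
K_v = lim_{s→0} s·G(s) = 250·15 / (4·13·19) = 1875/494.
e_ss = 4/K_v = 4/(1875/494) = 1976/1875.

1976/1875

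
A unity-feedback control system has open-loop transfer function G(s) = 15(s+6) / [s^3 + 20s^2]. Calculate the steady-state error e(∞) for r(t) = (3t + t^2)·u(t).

The denominator has no term below 20s^2 — 2 poles at s=0, type 2. Taking each input component in turn:
  • 3t: tracked with zero error.
  • t^2: e_ss = 2/K_a with K_a=4.5 → 4/9.
Total e_ss = 4/9.

4/9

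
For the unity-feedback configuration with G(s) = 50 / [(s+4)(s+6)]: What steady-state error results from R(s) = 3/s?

System type = 0 (no poles at s=0).
K_p = lim_{s→0} G(s) = 50 / (4·6) = 25/12.
e_ss = 3/(1 + K_p) = 3/(37/12) = 36/37.

36/37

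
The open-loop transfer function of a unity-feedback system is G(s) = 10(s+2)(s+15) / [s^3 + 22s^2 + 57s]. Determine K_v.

100/19

Lowest-order denominator term is 57s, so the open loop has 1 pole at the origin → type 1 system.
K_v = lim_{s→0} s·G(s) = 10·2·15 / 57 = 100/19.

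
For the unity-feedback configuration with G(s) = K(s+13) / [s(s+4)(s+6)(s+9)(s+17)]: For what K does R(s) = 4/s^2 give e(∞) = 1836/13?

G(s) has one factor of s in the denominator, so the system is type 1.
K_v = lim_{s→0} s·G(s) = K·13 / (4·6·9·17) = (13/3672)·K.
e_ss = 4/K_v = 1836/13 ⇒ K_v = 13/459 ⇒ K = (13/459)/(13/3672) = 8.

8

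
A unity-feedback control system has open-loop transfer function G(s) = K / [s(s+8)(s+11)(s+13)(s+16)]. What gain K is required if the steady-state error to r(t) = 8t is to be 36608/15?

60

System type = 1 (one pole at s=0).
K_v = lim_{s→0} s·G(s) = K / (8·11·13·16) = (1/18304)·K.
e_ss = 8/K_v = 36608/15 ⇒ K_v = 15/4576 ⇒ K = (15/4576)/(1/18304) = 60.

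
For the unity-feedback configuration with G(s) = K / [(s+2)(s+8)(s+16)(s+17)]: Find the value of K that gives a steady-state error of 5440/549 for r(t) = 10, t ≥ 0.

No free integrators in G(s): this is a type 0 system.
K_p = lim_{s→0} G(s) = K / (2·8·16·17) = (1/4352)·K.
e_ss = 10/(1 + K_p) = 5440/549 ⇒ 1 + (1/4352)·K = 549/544 ⇒ K = 40.

40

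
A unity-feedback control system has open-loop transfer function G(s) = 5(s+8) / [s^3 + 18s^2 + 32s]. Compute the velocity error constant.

The denominator has no term below 32s — 1 pole at s=0, type 1.
K_v = lim_{s→0} s·G(s) = 5·8 / 32 = 1.25.

1.25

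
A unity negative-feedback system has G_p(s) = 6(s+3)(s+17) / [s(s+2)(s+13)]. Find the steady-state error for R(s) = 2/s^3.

One free integrator in G_p(s): this is a type 1 system.
K_a = lim_{s→0} s^2·G_p(s) = 0; the steady-state error to this parabolic input grows without bound.

infinity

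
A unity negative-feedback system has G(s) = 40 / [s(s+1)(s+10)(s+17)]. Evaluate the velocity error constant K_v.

4/17

System type = 1 (one pole at s=0).
K_v = lim_{s→0} s·G(s) = 40 / (1·10·17) = 4/17.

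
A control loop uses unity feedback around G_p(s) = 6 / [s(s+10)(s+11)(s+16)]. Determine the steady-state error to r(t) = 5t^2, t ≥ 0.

infinity

System type = 1 (one pole at s=0).
For a type-1 system K_a = 0, so e_ss to a parabolic input is unbounded.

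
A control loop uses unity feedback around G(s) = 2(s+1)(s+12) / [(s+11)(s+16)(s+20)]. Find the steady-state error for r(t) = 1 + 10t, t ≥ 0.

infinity

No free integrators in G(s): this is a type 0 system. Treating each term separately:
  • 1: e_ss = 1/(1+K_p) with K_p=3/440 → 440/443.
  • 10t: a type-0 system cannot track it, e_ss → ∞.
The unbounded component dominates.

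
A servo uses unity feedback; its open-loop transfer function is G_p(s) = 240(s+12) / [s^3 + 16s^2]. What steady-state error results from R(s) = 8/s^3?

The denominator has no term below 16s^2 — 2 poles at s=0, type 2.
K_a = lim_{s→0} s^2·G_p(s) = 240·12 / 16 = 180.
r(t) = 4t^2 gives R(s) = 8/s^3.
e_ss = 8/K_a = 8/180 = 2/45.

2/45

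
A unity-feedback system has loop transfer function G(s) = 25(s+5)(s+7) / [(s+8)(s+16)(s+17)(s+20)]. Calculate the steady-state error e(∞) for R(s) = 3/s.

No free integrators in G(s): this is a type 0 system.
K_p = lim_{s→0} G(s) = 25·5·7 / (8·16·17·20) = 175/8704.
e_ss = 3/(1 + K_p) = 3/(8879/8704) = 26112/8879.

26112/8879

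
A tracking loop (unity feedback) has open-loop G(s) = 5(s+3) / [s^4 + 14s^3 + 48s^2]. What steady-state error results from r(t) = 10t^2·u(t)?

Lowest-order denominator term is 48s^2, so the open loop has 2 poles at the origin → type 2 system.
K_a = lim_{s→0} s^2·G(s) = 5·3 / 48 = 0.3125.
r(t) = 10t^2 gives R(s) = 20/s^3.
e_ss = 20/K_a = 20/0.3125 = 64.

64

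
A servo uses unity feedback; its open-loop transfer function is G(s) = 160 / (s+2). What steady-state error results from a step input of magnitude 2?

G(s) has no factors of s in the denominator, so the system is type 0.
K_p = lim_{s→0} G(s) = 160 / (2) = 80.
e_ss = 2/(1 + K_p) = 2/81.

2/81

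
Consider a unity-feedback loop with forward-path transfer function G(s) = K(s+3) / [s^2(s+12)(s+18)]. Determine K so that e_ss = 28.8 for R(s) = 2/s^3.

5

The open loop has two poles at the origin → type 2 system.
K_a = lim_{s→0} s^2·G(s) = K·3 / (12·18) = (1/72)·K.
e_ss = 2/K_a = 28.8 ⇒ K_a = 5/72 ⇒ K = (5/72)/(1/72) = 5.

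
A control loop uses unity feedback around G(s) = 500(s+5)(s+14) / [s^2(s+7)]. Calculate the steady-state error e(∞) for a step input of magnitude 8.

The open loop has two poles at the origin → type 2 system.
A type-2 system has K_p = ∞, so it tracks a step input with zero steady-state error.

0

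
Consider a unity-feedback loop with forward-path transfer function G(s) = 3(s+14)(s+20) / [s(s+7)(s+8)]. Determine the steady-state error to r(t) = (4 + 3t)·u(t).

0.2

System type = 1 (one pole at s=0). Treating each term separately:
  • 4: tracked with zero error.
  • 3t: e_ss = 3/K_v with K_v=15 → 0.2.
Total e_ss = 0.2.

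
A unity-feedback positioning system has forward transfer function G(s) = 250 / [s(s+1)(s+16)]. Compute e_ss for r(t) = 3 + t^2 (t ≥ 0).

G(s) has one factor of s in the denominator, so the system is type 1. By superposition:
  • 3: tracked with zero error.
  • t^2: a type-1 system cannot track it, e_ss → ∞.
The unbounded component dominates.

infinity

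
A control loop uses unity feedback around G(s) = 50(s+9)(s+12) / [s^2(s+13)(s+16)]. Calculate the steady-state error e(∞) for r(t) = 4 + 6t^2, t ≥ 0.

System type = 2 (two poles at s=0). Taking each input component in turn:
  • 4: tracked with zero error.
  • 6t^2: e_ss = 12/K_a with K_a=675/26 → 104/225.
Total e_ss = 104/225.

104/225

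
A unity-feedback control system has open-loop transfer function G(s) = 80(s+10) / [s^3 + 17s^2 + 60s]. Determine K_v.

Lowest-order denominator term is 60s, so the open loop has 1 pole at the origin → type 1 system.
K_v = lim_{s→0} s·G(s) = 80·10 / 60 = 40/3.

40/3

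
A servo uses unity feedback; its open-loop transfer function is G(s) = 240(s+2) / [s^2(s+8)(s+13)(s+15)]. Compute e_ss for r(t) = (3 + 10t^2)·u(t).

65

Two free integrators in G(s): this is a type 2 system. Treating each term separately:
  • 3: tracked with zero error.
  • 10t^2: e_ss = 20/K_a with K_a=4/13 → 65.
Total e_ss = 65.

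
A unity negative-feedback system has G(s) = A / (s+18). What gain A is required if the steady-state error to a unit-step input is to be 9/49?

No free integrators in G(s): this is a type 0 system.
K_p = lim_{s→0} G(s) = A / (18) = (1/18)·A.
e_ss = 1/(1 + K_p) = 9/49 ⇒ 1 + (1/18)·A = 49/9 ⇒ A = 80.

80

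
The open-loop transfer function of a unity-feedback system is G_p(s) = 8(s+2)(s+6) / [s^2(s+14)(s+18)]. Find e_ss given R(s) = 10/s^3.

The open loop has two poles at the origin → type 2 system.
K_a = lim_{s→0} s^2·G_p(s) = 8·2·6 / (14·18) = 8/21.
r(t) = 5t^2 gives R(s) = 10/s^3.
e_ss = 10/K_a = 10/(8/21) = 26.25.

26.25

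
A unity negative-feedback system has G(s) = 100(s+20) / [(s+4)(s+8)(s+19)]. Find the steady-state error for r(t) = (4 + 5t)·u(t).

infinity

G(s) has no factors of s in the denominator, so the system is type 0. By superposition:
  • 4: e_ss = 4/(1+K_p) with K_p=125/38 → 152/163.
  • 5t: a type-0 system cannot track it, e_ss → ∞.
The unbounded component dominates.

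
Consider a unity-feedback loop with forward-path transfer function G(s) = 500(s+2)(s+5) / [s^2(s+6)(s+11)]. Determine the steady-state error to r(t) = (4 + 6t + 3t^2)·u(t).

0.0792

Two free integrators in G(s): this is a type 2 system. Taking each input component in turn:
  • 4: tracked with zero error.
  • 6t: tracked with zero error.
  • 3t^2: e_ss = 6/K_a with K_a=2500/33 → 0.0792.
Total e_ss = 0.0792.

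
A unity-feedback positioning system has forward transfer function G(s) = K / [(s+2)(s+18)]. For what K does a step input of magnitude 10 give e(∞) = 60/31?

150

The open loop has no poles at the origin → type 0 system.
K_p = lim_{s→0} G(s) = K / (2·18) = (1/36)·K.
e_ss = 10/(1 + K_p) = 60/31 ⇒ 1 + (1/36)·K = 31/6 ⇒ K = 150.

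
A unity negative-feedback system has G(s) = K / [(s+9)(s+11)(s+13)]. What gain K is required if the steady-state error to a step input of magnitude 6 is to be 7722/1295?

No free integrators in G(s): this is a type 0 system.
K_p = lim_{s→0} G(s) = K / (9·11·13) = (1/1287)·K.
e_ss = 6/(1 + K_p) = 7722/1295 ⇒ 1 + (1/1287)·K = 1295/1287 ⇒ K = 8.

8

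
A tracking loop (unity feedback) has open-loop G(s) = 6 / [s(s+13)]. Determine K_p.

K_p = lim_{s→0} G(s); with 1 pole at the origin the limit diverges, so K_p = ∞.

infinity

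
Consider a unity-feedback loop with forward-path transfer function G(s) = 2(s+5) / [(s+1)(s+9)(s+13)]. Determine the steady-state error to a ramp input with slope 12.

System type = 0 (no poles at s=0).
K_v = lim_{s→0} s·G(s) = 0; the steady-state error to this ramp input grows without bound.

infinity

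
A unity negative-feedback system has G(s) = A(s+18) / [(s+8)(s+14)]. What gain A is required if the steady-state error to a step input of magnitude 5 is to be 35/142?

No free integrators in G(s): this is a type 0 system.
K_p = lim_{s→0} G(s) = A·18 / (8·14) = (9/56)·A.
e_ss = 5/(1 + K_p) = 35/142 ⇒ 1 + (9/56)·A = 142/7 ⇒ A = 120.

120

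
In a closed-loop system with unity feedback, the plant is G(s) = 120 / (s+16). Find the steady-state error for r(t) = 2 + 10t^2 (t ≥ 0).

The open loop has no poles at the origin → type 0 system. Treating each term separately:
  • 2: e_ss = 2/(1+K_p) with K_p=7.5 → 4/17.
  • 10t^2: a type-0 system cannot track it, e_ss → ∞.
The unbounded component dominates.

infinity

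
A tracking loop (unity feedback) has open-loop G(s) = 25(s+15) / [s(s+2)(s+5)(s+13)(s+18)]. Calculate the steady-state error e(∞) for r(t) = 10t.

62.4

One free integrator in G(s): this is a type 1 system.
K_v = lim_{s→0} s·G(s) = 25·15 / (2·5·13·18) = 25/156.
e_ss = 10/K_v = 10/(25/156) = 62.4.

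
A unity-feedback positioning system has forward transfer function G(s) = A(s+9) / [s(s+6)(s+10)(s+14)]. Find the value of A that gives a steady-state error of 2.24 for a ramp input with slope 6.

System type = 1 (one pole at s=0).
K_v = lim_{s→0} s·G(s) = A·9 / (6·10·14) = (3/280)·A.
e_ss = 6/K_v = 2.24 ⇒ K_v = 75/28 ⇒ A = (75/28)/(3/280) = 250.

250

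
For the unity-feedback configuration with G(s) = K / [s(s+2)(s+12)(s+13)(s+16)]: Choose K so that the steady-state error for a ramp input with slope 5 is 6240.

One free integrator in G(s): this is a type 1 system.
K_v = lim_{s→0} s·G(s) = K / (2·12·13·16) = (1/4992)·K.
e_ss = 5/K_v = 6240 ⇒ K_v = 1/1248 ⇒ K = (1/1248)/(1/4992) = 4.

4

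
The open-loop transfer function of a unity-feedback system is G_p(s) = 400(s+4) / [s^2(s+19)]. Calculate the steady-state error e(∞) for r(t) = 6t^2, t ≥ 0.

0.1425

System type = 2 (two poles at s=0).
K_a = lim_{s→0} s^2·G_p(s) = 400·4 / (19) = 1600/19.
r(t) = 6t^2 gives R(s) = 12/s^3.
e_ss = 12/K_a = 12/(1600/19) = 0.1425.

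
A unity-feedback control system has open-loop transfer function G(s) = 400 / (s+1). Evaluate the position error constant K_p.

System type = 0 (no poles at s=0).
K_p = lim_{s→0} G(s) = 400 / (1) = 400.

400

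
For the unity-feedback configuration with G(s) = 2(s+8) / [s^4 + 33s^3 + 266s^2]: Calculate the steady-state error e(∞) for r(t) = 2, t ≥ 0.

Lowest-order denominator term is 266s^2, so the open loop has 2 poles at the origin → type 2 system.
K_p = ∞ for a type-2 system; e_ss to a step is zero.

0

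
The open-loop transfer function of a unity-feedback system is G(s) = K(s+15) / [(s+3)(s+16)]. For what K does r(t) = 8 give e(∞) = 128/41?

5

The open loop has no poles at the origin → type 0 system.
K_p = lim_{s→0} G(s) = K·15 / (3·16) = 0.3125·K.
e_ss = 8/(1 + K_p) = 128/41 ⇒ 1 + 0.3125·K = 2.5625 ⇒ K = 5.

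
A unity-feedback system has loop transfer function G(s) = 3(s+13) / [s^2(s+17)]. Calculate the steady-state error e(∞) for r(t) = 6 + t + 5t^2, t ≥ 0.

170/39

The open loop has two poles at the origin → type 2 system. By superposition:
  • 6: tracked with zero error.
  • t: tracked with zero error.
  • 5t^2: e_ss = 10/K_a with K_a=39/17 → 170/39.
Total e_ss = 170/39.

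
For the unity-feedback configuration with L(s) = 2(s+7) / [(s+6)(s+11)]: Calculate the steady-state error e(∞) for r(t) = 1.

The open loop has no poles at the origin → type 0 system.
K_p = lim_{s→0} L(s) = 2·7 / (6·11) = 7/33.
e_ss = 1/(1 + K_p) = 1/(40/33) = 0.825.

0.825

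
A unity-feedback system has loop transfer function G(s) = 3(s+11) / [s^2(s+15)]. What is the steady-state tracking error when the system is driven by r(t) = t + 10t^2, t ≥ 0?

100/11

System type = 2 (two poles at s=0). Treating each term separately:
  • t: tracked with zero error.
  • 10t^2: e_ss = 20/K_a with K_a=2.2 → 100/11.
Total e_ss = 100/11.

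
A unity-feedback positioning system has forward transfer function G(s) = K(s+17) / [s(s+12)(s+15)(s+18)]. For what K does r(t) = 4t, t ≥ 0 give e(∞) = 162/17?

80

G(s) has one factor of s in the denominator, so the system is type 1.
K_v = lim_{s→0} s·G(s) = K·17 / (12·15·18) = (17/3240)·K.
e_ss = 4/K_v = 162/17 ⇒ K_v = 34/81 ⇒ K = (34/81)/(17/3240) = 80.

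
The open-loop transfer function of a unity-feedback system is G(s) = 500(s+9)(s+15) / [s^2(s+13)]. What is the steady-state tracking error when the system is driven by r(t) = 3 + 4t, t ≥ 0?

0

The open loop has two poles at the origin → type 2 system. By superposition:
  • 3: tracked with zero error.
  • 4t: tracked with zero error.
Total e_ss = 0.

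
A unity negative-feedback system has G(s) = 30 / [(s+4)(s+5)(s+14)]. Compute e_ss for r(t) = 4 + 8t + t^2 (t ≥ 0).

System type = 0 (no poles at s=0). Taking each input component in turn:
  • 4: e_ss = 4/(1+K_p) with K_p=3/28 → 112/31.
  • 8t: a type-0 system cannot track it, e_ss → ∞.
  • t^2: a type-0 system cannot track it, e_ss → ∞.
The unbounded component dominates.

infinity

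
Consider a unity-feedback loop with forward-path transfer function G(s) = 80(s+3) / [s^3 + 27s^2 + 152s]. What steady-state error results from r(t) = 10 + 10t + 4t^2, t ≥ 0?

The denominator has no term below 152s — 1 pole at s=0, type 1. Treating each term separately:
  • 10: tracked with zero error.
  • 10t: e_ss = 10/K_v with K_v=30/19 → 19/3.
  • 4t^2: a type-1 system cannot track it, e_ss → ∞.
The unbounded component dominates.

infinity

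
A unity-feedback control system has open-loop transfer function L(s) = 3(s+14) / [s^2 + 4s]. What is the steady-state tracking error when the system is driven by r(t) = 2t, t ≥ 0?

4/21

The denominator has no term below 4s — 1 pole at s=0, type 1.
K_v = lim_{s→0} s·L(s) = 3·14 / 4 = 10.5.
e_ss = 2/K_v = 2/10.5 = 4/21.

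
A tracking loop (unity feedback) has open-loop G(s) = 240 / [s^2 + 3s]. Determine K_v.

80

The denominator has no term below 3s — 1 pole at s=0, type 1.
K_v = lim_{s→0} s·G(s) = 240 / 3 = 80.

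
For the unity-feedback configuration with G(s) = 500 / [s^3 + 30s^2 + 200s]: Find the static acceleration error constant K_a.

0

The denominator has no term below 200s — 1 pole at s=0, type 1.
K_a = lim_{s→0} s^2·G(s) = 0 (the extra factor of s kills the finite limit).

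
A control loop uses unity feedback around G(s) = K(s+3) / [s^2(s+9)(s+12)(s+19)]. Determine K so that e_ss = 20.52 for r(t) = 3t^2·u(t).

The open loop has two poles at the origin → type 2 system.
K_a = lim_{s→0} s^2·G(s) = K·3 / (9·12·19) = (1/684)·K.
e_ss = 6/K_a = 20.52 ⇒ K_a = 50/171 ⇒ K = (50/171)/(1/684) = 200.

200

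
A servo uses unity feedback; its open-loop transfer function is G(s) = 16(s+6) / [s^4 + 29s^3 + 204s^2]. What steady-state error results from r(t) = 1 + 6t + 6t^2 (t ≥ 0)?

25.5

Factoring s^2 from the denominator leaves a polynomial with constant term 204, so the system is type 2. Treating each term separately:
  • 1: tracked with zero error.
  • 6t: tracked with zero error.
  • 6t^2: e_ss = 12/K_a with K_a=8/17 → 25.5.
Total e_ss = 25.5.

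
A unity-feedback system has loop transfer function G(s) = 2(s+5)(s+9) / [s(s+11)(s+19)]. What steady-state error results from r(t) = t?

209/90

G(s) has one factor of s in the denominator, so the system is type 1.
K_v = lim_{s→0} s·G(s) = 2·5·9 / (11·19) = 90/209.
e_ss = 1/K_v = 1/(90/209) = 209/90.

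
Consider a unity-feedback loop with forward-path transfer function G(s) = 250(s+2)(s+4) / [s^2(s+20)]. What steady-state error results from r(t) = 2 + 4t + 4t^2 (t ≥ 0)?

0.08

G(s) has two factors of s in the denominator, so the system is type 2. Treating each term separately:
  • 2: tracked with zero error.
  • 4t: tracked with zero error.
  • 4t^2: e_ss = 8/K_a with K_a=100 → 0.08.
Total e_ss = 0.08.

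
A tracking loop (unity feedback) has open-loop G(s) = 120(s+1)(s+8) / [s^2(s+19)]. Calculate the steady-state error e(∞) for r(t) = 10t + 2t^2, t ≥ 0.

19/240

The open loop has two poles at the origin → type 2 system. Taking each input component in turn:
  • 10t: tracked with zero error.
  • 2t^2: e_ss = 4/K_a with K_a=960/19 → 19/240.
Total e_ss = 19/240.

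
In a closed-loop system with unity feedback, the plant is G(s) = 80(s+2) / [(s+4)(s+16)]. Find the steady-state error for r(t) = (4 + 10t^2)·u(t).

infinity

System type = 0 (no poles at s=0). Treating each term separately:
  • 4: e_ss = 4/(1+K_p) with K_p=2.5 → 8/7.
  • 10t^2: a type-0 system cannot track it, e_ss → ∞.
The unbounded component dominates.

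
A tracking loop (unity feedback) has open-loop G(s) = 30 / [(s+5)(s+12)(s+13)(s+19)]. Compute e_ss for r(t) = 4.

1976/495

System type = 0 (no poles at s=0).
K_p = lim_{s→0} G(s) = 30 / (5·12·13·19) = 1/494.
e_ss = 4/(1 + K_p) = 4/(495/494) = 1976/495.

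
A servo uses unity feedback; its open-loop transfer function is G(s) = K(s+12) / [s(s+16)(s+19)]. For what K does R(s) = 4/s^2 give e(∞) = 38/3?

One free integrator in G(s): this is a type 1 system.
K_v = lim_{s→0} s·G(s) = K·12 / (16·19) = (3/76)·K.
e_ss = 4/K_v = 38/3 ⇒ K_v = 6/19 ⇒ K = (6/19)/(3/76) = 8.

8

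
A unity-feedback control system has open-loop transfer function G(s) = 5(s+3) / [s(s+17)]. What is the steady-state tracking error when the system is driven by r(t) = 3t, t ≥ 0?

3.4

The open loop has one pole at the origin → type 1 system.
K_v = lim_{s→0} s·G(s) = 5·3 / (17) = 15/17.
e_ss = 3/K_v = 3/(15/17) = 3.4.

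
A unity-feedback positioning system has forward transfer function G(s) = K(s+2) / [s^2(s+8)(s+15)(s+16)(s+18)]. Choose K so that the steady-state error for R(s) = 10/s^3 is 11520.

The open loop has two poles at the origin → type 2 system.
K_a = lim_{s→0} s^2·G(s) = K·2 / (8·15·16·18) = (1/17280)·K.
e_ss = 10/K_a = 11520 ⇒ K_a = 1/1152 ⇒ K = (1/1152)/(1/17280) = 15.

15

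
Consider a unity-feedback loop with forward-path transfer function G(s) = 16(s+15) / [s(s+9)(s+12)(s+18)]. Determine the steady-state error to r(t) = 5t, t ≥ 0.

System type = 1 (one pole at s=0).
K_v = lim_{s→0} s·G(s) = 16·15 / (9·12·18) = 10/81.
e_ss = 5/K_v = 5/(10/81) = 40.5.

40.5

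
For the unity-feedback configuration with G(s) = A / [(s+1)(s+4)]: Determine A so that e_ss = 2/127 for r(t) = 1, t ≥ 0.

250

System type = 0 (no poles at s=0).
K_p = lim_{s→0} G(s) = A / (1·4) = 0.25·A.
e_ss = 1/(1 + K_p) = 2/127 ⇒ 1 + 0.25·A = 63.5 ⇒ A = 250.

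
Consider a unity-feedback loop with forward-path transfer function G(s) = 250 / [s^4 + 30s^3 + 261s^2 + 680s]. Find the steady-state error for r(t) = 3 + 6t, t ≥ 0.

Lowest-order denominator term is 680s, so the open loop has 1 pole at the origin → type 1 system. Treating each term separately:
  • 3: tracked with zero error.
  • 6t: e_ss = 6/K_v with K_v=25/68 → 16.32.
Total e_ss = 16.32.

16.32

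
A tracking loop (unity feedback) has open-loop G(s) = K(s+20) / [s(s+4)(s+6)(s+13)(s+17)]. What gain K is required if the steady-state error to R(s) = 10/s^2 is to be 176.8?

G(s) has one factor of s in the denominator, so the system is type 1.
K_v = lim_{s→0} s·G(s) = K·20 / (4·6·13·17) = (5/1326)·K.
e_ss = 10/K_v = 176.8 ⇒ K_v = 25/442 ⇒ K = (25/442)/(5/1326) = 15.

15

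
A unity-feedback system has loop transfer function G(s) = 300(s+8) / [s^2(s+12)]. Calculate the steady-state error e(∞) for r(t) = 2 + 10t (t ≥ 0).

0

G(s) has two factors of s in the denominator, so the system is type 2. Treating each term separately:
  • 2: tracked with zero error.
  • 10t: tracked with zero error.
Total e_ss = 0.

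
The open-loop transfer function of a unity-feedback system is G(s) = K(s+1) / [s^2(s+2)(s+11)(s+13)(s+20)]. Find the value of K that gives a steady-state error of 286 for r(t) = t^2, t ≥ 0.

The open loop has two poles at the origin → type 2 system.
K_a = lim_{s→0} s^2·G(s) = K·1 / (2·11·13·20) = (1/5720)·K.
e_ss = 2/K_a = 286 ⇒ K_a = 1/143 ⇒ K = (1/143)/(1/5720) = 40.

40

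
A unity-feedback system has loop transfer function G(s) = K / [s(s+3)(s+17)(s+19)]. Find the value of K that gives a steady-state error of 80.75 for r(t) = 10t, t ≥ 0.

The open loop has one pole at the origin → type 1 system.
K_v = lim_{s→0} s·G(s) = K / (3·17·19) = (1/969)·K.
e_ss = 10/K_v = 80.75 ⇒ K_v = 40/323 ⇒ K = (40/323)/(1/969) = 120.

120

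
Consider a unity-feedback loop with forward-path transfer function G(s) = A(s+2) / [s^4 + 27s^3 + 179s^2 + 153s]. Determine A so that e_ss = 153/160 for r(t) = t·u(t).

Factoring s from the denominator leaves a polynomial with constant term 153, so the system is type 1.
K_v = lim_{s→0} s·G(s) = A·2 / 153 = (2/153)·A.
e_ss = 1/K_v = 153/160 ⇒ K_v = 160/153 ⇒ A = (160/153)/(2/153) = 80.

80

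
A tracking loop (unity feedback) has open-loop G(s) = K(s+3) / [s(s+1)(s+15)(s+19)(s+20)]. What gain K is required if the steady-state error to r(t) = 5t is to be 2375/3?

One free integrator in G(s): this is a type 1 system.
K_v = lim_{s→0} s·G(s) = K·3 / (1·15·19·20) = (1/1900)·K.
e_ss = 5/K_v = 2375/3 ⇒ K_v = 3/475 ⇒ K = (3/475)/(1/1900) = 12.

12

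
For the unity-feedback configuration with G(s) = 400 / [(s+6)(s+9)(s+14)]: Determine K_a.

No free integrators in G(s): this is a type 0 system.
K_a = lim_{s→0} s^2·G(s) = 0 (the extra factor of s kills the finite limit).

0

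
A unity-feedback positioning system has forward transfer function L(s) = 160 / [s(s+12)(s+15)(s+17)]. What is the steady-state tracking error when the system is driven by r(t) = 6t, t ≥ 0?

114.75

L(s) has one factor of s in the denominator, so the system is type 1.
K_v = lim_{s→0} s·L(s) = 160 / (12·15·17) = 8/153.
e_ss = 6/K_v = 6/(8/153) = 114.75.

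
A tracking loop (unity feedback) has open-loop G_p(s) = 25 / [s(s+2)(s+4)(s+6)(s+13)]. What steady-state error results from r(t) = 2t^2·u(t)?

infinity

One free integrator in G_p(s): this is a type 1 system.
For a type-1 system K_a = 0, so e_ss to a parabolic input is unbounded.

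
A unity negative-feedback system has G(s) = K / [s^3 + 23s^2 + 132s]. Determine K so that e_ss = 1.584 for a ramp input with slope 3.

250

Lowest-order denominator term is 132s, so the open loop has 1 pole at the origin → type 1 system.
K_v = lim_{s→0} s·G(s) = K / 132 = (1/132)·K.
e_ss = 3/K_v = 1.584 ⇒ K_v = 125/66 ⇒ K = (125/66)/(1/132) = 250.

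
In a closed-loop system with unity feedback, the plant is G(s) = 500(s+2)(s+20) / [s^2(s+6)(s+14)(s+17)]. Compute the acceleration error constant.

5000/357

Two free integrators in G(s): this is a type 2 system.
K_a = lim_{s→0} s^2·G(s) = 500·2·20 / (6·14·17) = 5000/357.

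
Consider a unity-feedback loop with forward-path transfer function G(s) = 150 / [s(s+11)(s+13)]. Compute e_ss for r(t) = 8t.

G(s) has one factor of s in the denominator, so the system is type 1.
K_v = lim_{s→0} s·G(s) = 150 / (11·13) = 150/143.
e_ss = 8/K_v = 8/(150/143) = 572/75.

572/75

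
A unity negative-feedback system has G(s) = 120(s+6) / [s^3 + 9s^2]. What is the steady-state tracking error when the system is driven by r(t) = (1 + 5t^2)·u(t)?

0.125

Lowest-order denominator term is 9s^2, so the open loop has 2 poles at the origin → type 2 system. Treating each term separately:
  • 1: tracked with zero error.
  • 5t^2: e_ss = 10/K_a with K_a=80 → 0.125.
Total e_ss = 0.125.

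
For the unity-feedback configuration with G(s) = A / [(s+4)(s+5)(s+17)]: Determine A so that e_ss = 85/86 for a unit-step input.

No free integrators in G(s): this is a type 0 system.
K_p = lim_{s→0} G(s) = A / (4·5·17) = (1/340)·A.
e_ss = 1/(1 + K_p) = 85/86 ⇒ 1 + (1/340)·A = 86/85 ⇒ A = 4.

4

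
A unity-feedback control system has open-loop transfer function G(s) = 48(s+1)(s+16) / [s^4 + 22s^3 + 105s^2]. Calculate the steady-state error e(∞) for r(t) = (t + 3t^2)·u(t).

105/128

Lowest-order denominator term is 105s^2, so the open loop has 2 poles at the origin → type 2 system. Treating each term separately:
  • t: tracked with zero error.
  • 3t^2: e_ss = 6/K_a with K_a=256/35 → 105/128.
Total e_ss = 105/128.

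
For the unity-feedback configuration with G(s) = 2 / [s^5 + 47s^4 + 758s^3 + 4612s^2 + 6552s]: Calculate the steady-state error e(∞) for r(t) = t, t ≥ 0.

3276

Lowest-order denominator term is 6552s, so the open loop has 1 pole at the origin → type 1 system.
K_v = lim_{s→0} s·G(s) = 2 / 6552 = 1/3276.
e_ss = 1/K_v = 1/(1/3276) = 3276.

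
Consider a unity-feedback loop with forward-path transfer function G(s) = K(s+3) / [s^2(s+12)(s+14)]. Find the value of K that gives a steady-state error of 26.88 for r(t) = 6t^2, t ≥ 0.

G(s) has two factors of s in the denominator, so the system is type 2.
K_a = lim_{s→0} s^2·G(s) = K·3 / (12·14) = (1/56)·K.
e_ss = 12/K_a = 26.88 ⇒ K_a = 25/56 ⇒ K = (25/56)/(1/56) = 25.

25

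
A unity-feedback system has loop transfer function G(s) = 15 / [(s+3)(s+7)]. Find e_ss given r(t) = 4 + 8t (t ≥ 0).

infinity

G(s) has no factors of s in the denominator, so the system is type 0. Taking each input component in turn:
  • 4: e_ss = 4/(1+K_p) with K_p=5/7 → 7/3.
  • 8t: a type-0 system cannot track it, e_ss → ∞.
The unbounded component dominates.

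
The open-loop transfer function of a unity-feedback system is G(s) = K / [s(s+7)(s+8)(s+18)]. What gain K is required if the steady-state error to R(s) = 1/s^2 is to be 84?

12

G(s) has one factor of s in the denominator, so the system is type 1.
K_v = lim_{s→0} s·G(s) = K / (7·8·18) = (1/1008)·K.
e_ss = 1/K_v = 84 ⇒ K_v = 1/84 ⇒ K = (1/84)/(1/1008) = 12.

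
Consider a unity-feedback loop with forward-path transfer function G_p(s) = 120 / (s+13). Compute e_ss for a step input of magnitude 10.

130/133

G_p(s) has no factors of s in the denominator, so the system is type 0.
K_p = lim_{s→0} G_p(s) = 120 / (13) = 120/13.
e_ss = 10/(1 + K_p) = 10/(133/13) = 130/133.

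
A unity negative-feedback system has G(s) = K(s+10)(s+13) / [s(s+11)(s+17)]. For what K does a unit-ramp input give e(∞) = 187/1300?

10

G(s) has one factor of s in the denominator, so the system is type 1.
K_v = lim_{s→0} s·G(s) = K·10·13 / (11·17) = (130/187)·K.
e_ss = 1/K_v = 187/1300 ⇒ K_v = 1300/187 ⇒ K = (1300/187)/(130/187) = 10.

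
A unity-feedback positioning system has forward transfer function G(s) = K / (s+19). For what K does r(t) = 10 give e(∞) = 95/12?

5

System type = 0 (no poles at s=0).
K_p = lim_{s→0} G(s) = K / (19) = (1/19)·K.
e_ss = 10/(1 + K_p) = 95/12 ⇒ 1 + (1/19)·K = 24/19 ⇒ K = 5.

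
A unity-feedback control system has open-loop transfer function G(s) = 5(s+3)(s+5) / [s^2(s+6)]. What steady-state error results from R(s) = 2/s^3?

0.16

G(s) has two factors of s in the denominator, so the system is type 2.
K_a = lim_{s→0} s^2·G(s) = 5·3·5 / (6) = 12.5.
r(t) = t^2 gives R(s) = 2/s^3.
e_ss = 2/K_a = 2/12.5 = 0.16.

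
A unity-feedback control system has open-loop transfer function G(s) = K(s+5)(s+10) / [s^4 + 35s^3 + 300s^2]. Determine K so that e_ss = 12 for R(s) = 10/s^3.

The denominator has no term below 300s^2 — 2 poles at s=0, type 2.
K_a = lim_{s→0} s^2·G(s) = K·5·10 / 300 = (1/6)·K.
e_ss = 10/K_a = 12 ⇒ K_a = 5/6 ⇒ K = (5/6)/(1/6) = 5.

5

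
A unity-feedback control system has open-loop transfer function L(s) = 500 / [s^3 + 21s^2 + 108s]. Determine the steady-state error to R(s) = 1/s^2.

Lowest-order denominator term is 108s, so the open loop has 1 pole at the origin → type 1 system.
K_v = lim_{s→0} s·L(s) = 500 / 108 = 125/27.
e_ss = 1/K_v = 1/(125/27) = 0.216.

0.216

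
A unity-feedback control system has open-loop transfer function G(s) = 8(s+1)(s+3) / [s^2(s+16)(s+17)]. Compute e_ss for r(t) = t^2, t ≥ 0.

G(s) has two factors of s in the denominator, so the system is type 2.
K_a = lim_{s→0} s^2·G(s) = 8·1·3 / (16·17) = 3/34.
r(t) = t^2 gives R(s) = 2/s^3.
e_ss = 2/K_a = 2/(3/34) = 68/3.

68/3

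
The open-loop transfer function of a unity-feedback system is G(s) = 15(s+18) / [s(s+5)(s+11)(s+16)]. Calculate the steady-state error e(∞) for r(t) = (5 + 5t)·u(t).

G(s) has one factor of s in the denominator, so the system is type 1. Treating each term separately:
  • 5: tracked with zero error.
  • 5t: e_ss = 5/K_v with K_v=27/88 → 440/27.
Total e_ss = 440/27.

440/27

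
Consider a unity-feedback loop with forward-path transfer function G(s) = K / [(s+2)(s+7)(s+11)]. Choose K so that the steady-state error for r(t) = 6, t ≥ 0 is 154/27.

The open loop has no poles at the origin → type 0 system.
K_p = lim_{s→0} G(s) = K / (2·7·11) = (1/154)·K.
e_ss = 6/(1 + K_p) = 154/27 ⇒ 1 + (1/154)·K = 81/77 ⇒ K = 8.

8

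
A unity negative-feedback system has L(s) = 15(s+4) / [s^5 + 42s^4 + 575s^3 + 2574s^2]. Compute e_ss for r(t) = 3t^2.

Lowest-order denominator term is 2574s^2, so the open loop has 2 poles at the origin → type 2 system.
K_a = lim_{s→0} s^2·L(s) = 15·4 / 2574 = 10/429.
r(t) = 3t^2 gives R(s) = 6/s^3.
e_ss = 6/K_a = 6/(10/429) = 257.4.

257.4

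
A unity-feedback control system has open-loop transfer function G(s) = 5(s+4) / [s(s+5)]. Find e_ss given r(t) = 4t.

1

One free integrator in G(s): this is a type 1 system.
K_v = lim_{s→0} s·G(s) = 5·4 / (5) = 4.
e_ss = 4/K_v = 4/4 = 1.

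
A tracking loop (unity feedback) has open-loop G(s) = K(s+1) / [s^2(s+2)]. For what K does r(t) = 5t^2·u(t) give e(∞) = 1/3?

Two free integrators in G(s): this is a type 2 system.
K_a = lim_{s→0} s^2·G(s) = K·1 / (2) = 0.5·K.
e_ss = 10/K_a = 1/3 ⇒ K_a = 30 ⇒ K = 30/0.5 = 60.

60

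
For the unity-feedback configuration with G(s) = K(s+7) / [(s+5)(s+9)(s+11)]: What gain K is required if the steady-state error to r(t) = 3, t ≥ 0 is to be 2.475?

15

G(s) has no factors of s in the denominator, so the system is type 0.
K_p = lim_{s→0} G(s) = K·7 / (5·9·11) = (7/495)·K.
e_ss = 3/(1 + K_p) = 2.475 ⇒ 1 + (7/495)·K = 40/33 ⇒ K = 15.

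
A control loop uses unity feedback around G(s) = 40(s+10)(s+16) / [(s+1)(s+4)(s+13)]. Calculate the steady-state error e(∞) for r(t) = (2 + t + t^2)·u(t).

No free integrators in G(s): this is a type 0 system. Treating each term separately:
  • 2: e_ss = 2/(1+K_p) with K_p=1600/13 → 26/1613.
  • t: a type-0 system cannot track it, e_ss → ∞.
  • t^2: a type-0 system cannot track it, e_ss → ∞.
The unbounded component dominates.

infinity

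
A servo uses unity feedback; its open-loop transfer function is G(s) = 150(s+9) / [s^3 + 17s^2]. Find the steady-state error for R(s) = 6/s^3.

The denominator has no term below 17s^2 — 2 poles at s=0, type 2.
K_a = lim_{s→0} s^2·G(s) = 150·9 / 17 = 1350/17.
r(t) = 3t^2 gives R(s) = 6/s^3.
e_ss = 6/K_a = 6/(1350/17) = 17/225.

17/225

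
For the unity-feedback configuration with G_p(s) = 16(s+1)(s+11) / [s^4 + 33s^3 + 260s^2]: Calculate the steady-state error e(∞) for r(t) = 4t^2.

130/11

The denominator has no term below 260s^2 — 2 poles at s=0, type 2.
K_a = lim_{s→0} s^2·G_p(s) = 16·1·11 / 260 = 44/65.
r(t) = 4t^2 gives R(s) = 8/s^3.
e_ss = 8/K_a = 8/(44/65) = 130/11.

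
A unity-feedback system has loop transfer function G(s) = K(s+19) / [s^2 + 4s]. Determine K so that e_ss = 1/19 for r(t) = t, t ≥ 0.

4

The denominator has no term below 4s — 1 pole at s=0, type 1.
K_v = lim_{s→0} s·G(s) = K·19 / 4 = 4.75·K.
e_ss = 1/K_v = 1/19 ⇒ K_v = 19 ⇒ K = 19/4.75 = 4.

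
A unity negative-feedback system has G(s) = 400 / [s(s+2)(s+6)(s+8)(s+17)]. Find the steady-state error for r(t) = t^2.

The open loop has one pole at the origin → type 1 system.
K_a = lim_{s→0} s^2·G(s) = 0; the steady-state error to this parabolic input grows without bound.

infinity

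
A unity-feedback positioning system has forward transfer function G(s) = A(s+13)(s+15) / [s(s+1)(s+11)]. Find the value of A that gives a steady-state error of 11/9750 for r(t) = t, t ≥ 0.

One free integrator in G(s): this is a type 1 system.
K_v = lim_{s→0} s·G(s) = A·13·15 / (1·11) = (195/11)·A.
e_ss = 1/K_v = 11/9750 ⇒ K_v = 9750/11 ⇒ A = (9750/11)/(195/11) = 50.

50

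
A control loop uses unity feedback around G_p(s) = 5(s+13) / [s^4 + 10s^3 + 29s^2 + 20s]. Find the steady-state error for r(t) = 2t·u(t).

8/13

Lowest-order denominator term is 20s, so the open loop has 1 pole at the origin → type 1 system.
K_v = lim_{s→0} s·G_p(s) = 5·13 / 20 = 3.25.
e_ss = 2/K_v = 2/3.25 = 8/13.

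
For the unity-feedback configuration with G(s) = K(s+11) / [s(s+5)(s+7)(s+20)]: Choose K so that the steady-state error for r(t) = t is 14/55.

The open loop has one pole at the origin → type 1 system.
K_v = lim_{s→0} s·G(s) = K·11 / (5·7·20) = (11/700)·K.
e_ss = 1/K_v = 14/55 ⇒ K_v = 55/14 ⇒ K = (55/14)/(11/700) = 250.

250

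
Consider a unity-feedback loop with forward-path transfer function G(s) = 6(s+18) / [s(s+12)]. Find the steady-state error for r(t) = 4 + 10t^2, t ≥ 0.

G(s) has one factor of s in the denominator, so the system is type 1. Taking each input component in turn:
  • 4: tracked with zero error.
  • 10t^2: a type-1 system cannot track it, e_ss → ∞.
The unbounded component dominates.

infinity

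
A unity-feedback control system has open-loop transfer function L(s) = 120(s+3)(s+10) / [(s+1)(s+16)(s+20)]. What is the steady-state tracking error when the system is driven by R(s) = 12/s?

L(s) has no factors of s in the denominator, so the system is type 0.
K_p = lim_{s→0} L(s) = 120·3·10 / (1·16·20) = 11.25.
e_ss = 12/(1 + K_p) = 12/12.25 = 48/49.

48/49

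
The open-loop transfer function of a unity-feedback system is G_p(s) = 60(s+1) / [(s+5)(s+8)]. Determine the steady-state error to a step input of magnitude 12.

4.8

The open loop has no poles at the origin → type 0 system.
K_p = lim_{s→0} G_p(s) = 60·1 / (5·8) = 1.5.
e_ss = 12/(1 + K_p) = 12/2.5 = 4.8.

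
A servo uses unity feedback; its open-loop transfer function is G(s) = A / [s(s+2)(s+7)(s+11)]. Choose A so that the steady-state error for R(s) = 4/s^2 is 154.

System type = 1 (one pole at s=0).
K_v = lim_{s→0} s·G(s) = A / (2·7·11) = (1/154)·A.
e_ss = 4/K_v = 154 ⇒ K_v = 2/77 ⇒ A = (2/77)/(1/154) = 4.

4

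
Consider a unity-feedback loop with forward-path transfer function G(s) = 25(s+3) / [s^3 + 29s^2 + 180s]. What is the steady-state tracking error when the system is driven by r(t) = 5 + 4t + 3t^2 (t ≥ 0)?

infinity

The denominator has no term below 180s — 1 pole at s=0, type 1. By superposition:
  • 5: tracked with zero error.
  • 4t: e_ss = 4/K_v with K_v=5/12 → 9.6.
  • 3t^2: a type-1 system cannot track it, e_ss → ∞.
The unbounded component dominates.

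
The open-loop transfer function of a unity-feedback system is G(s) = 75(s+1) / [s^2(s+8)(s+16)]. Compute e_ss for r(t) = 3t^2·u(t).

10.24

Two free integrators in G(s): this is a type 2 system.
K_a = lim_{s→0} s^2·G(s) = 75·1 / (8·16) = 75/128.
r(t) = 3t^2 gives R(s) = 6/s^3.
e_ss = 6/K_a = 6/(75/128) = 10.24.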